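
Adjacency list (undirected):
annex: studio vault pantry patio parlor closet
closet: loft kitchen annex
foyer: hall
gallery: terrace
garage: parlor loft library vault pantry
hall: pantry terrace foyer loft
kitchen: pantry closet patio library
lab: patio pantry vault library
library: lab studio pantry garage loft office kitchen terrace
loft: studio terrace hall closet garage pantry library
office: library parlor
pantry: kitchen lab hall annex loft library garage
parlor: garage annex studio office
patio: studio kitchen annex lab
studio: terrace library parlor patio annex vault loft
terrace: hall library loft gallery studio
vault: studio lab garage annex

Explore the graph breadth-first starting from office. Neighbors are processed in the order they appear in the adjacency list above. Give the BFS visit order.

office, library, parlor, lab, studio, pantry, garage, loft, kitchen, terrace, annex, patio, vault, hall, closet, gallery, foyer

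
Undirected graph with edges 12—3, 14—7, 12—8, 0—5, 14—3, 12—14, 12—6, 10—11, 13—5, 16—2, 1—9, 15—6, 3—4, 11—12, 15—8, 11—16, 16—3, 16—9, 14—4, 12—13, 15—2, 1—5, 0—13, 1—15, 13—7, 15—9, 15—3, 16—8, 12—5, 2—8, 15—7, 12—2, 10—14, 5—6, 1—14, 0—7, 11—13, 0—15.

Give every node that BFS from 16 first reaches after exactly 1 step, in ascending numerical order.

2, 3, 8, 9, 11

Level 0: 16
Level 1: 2, 3, 8, 9, 11
Level 2: 1, 4, 10, 12, 13, 14, 15
Level 3: 0, 5, 6, 7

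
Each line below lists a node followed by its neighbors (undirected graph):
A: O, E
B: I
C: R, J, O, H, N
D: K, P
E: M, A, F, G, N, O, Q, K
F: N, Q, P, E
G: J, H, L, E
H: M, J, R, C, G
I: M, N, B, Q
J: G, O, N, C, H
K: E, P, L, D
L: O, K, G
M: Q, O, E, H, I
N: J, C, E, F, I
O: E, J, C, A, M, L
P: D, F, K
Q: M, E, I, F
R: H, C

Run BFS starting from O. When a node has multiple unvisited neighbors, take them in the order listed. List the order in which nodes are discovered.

Visit O; enqueue E, J, C, A, M, L → queue [E, J, C, A, M, L]
Visit E; enqueue F, G, N, Q, K → queue [J, C, A, M, L, F, G, N, Q, K]
Visit J; enqueue H → queue [C, A, M, L, F, G, N, Q, K, H]
Visit C; enqueue R → queue [A, M, L, F, G, N, Q, K, H, R]
Visit A → queue [M, L, F, G, N, Q, K, H, R]
Visit M; enqueue I → queue [L, F, G, N, Q, K, H, R, I]
Visit L → queue [F, G, N, Q, K, H, R, I]
Visit F; enqueue P → queue [G, N, Q, K, H, R, I, P]
Visit G → queue [N, Q, K, H, R, I, P]
Visit N → queue [Q, K, H, R, I, P]
Visit Q → queue [K, H, R, I, P]
Visit K; enqueue D → queue [H, R, I, P, D]
Visit H → queue [R, I, P, D]
Visit R → queue [I, P, D]
Visit I; enqueue B → queue [P, D, B]
Visit P → queue [D, B]
Visit D → queue [B]
Visit B → queue []

O E J C A M L F G N Q K H R I P D B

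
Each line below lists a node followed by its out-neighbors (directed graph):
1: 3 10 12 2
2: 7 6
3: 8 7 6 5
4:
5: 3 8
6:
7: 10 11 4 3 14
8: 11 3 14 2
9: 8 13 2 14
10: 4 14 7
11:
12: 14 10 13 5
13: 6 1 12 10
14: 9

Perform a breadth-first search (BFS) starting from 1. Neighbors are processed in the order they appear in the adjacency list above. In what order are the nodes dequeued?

Visit 1; enqueue 3, 10, 12, 2 → queue [3, 10, 12, 2]
Visit 3; enqueue 8, 7, 6, 5 → queue [10, 12, 2, 8, 7, 6, 5]
Visit 10; enqueue 4, 14 → queue [12, 2, 8, 7, 6, 5, 4, 14]
Visit 12; enqueue 13 → queue [2, 8, 7, 6, 5, 4, 14, 13]
Visit 2 → queue [8, 7, 6, 5, 4, 14, 13]
Visit 8; enqueue 11 → queue [7, 6, 5, 4, 14, 13, 11]
Visit 7 → queue [6, 5, 4, 14, 13, 11]
Visit 6 → queue [5, 4, 14, 13, 11]
Visit 5 → queue [4, 14, 13, 11]
Visit 4 → queue [14, 13, 11]
Visit 14; enqueue 9 → queue [13, 11, 9]
Visit 13 → queue [11, 9]
Visit 11 → queue [9]
Visit 9 → queue []

1, 3, 10, 12, 2, 8, 7, 6, 5, 4, 14, 13, 11, 9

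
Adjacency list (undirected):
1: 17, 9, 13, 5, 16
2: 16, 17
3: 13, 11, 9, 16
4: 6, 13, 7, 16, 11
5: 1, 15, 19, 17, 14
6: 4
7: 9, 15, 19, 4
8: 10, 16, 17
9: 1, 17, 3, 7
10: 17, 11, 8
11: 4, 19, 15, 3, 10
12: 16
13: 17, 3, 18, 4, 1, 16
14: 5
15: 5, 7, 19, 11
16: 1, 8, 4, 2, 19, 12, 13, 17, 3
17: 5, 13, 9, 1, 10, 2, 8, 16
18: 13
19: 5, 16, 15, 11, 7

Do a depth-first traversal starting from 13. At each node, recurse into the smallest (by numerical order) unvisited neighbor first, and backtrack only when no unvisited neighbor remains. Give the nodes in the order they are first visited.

Visit 13
13 → 1
1 → 5
5 → 14
5 → 15
15 → 7
7 → 4
4 → 6
4 → 11
11 → 3
3 → 9
9 → 17
17 → 2
2 → 16
16 → 8
8 → 10
16 → 12
16 → 19
13 → 18

13, 1, 5, 14, 15, 7, 4, 6, 11, 3, 9, 17, 2, 16, 8, 10, 12, 19, 18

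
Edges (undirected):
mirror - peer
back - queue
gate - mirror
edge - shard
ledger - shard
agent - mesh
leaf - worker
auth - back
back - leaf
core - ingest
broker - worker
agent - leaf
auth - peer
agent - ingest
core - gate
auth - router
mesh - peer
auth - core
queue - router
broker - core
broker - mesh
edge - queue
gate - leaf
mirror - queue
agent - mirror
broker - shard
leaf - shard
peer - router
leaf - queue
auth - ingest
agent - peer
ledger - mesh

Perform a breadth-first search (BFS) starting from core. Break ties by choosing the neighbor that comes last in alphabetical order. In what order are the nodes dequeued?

Visit core; enqueue ingest, gate, broker, auth → queue [ingest, gate, broker, auth]
Visit ingest; enqueue agent → queue [gate, broker, auth, agent]
Visit gate; enqueue mirror, leaf → queue [broker, auth, agent, mirror, leaf]
Visit broker; enqueue worker, shard, mesh → queue [auth, agent, mirror, leaf, worker, shard, mesh]
Visit auth; enqueue router, peer, back → queue [agent, mirror, leaf, worker, shard, mesh, router, peer, back]
Visit agent → queue [mirror, leaf, worker, shard, mesh, router, peer, back]
Visit mirror; enqueue queue → queue [leaf, worker, shard, mesh, router, peer, back, queue]
Visit leaf → queue [worker, shard, mesh, router, peer, back, queue]
Visit worker → queue [shard, mesh, router, peer, back, queue]
Visit shard; enqueue ledger, edge → queue [mesh, router, peer, back, queue, ledger, edge]
Visit mesh → queue [router, peer, back, queue, ledger, edge]
Visit router → queue [peer, back, queue, ledger, edge]
Visit peer → queue [back, queue, ledger, edge]
Visit back → queue [queue, ledger, edge]
Visit queue → queue [ledger, edge]
Visit ledger → queue [edge]
Visit edge → queue []

core, ingest, gate, broker, auth, agent, mirror, leaf, worker, shard, mesh, router, peer, back, queue, ledger, edge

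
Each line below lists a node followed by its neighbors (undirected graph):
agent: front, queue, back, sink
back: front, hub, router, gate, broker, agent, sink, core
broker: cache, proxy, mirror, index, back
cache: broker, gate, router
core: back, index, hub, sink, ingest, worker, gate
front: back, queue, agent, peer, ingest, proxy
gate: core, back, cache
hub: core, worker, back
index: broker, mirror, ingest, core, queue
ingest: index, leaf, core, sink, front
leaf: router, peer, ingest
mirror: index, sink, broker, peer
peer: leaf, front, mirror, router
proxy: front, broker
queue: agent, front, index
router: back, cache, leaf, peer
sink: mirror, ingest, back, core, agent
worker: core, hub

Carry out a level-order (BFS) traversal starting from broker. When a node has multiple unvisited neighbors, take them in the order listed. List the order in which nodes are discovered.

broker, cache, proxy, mirror, index, back, gate, router, front, sink, peer, ingest, core, queue, hub, agent, leaf, worker

Visit broker; enqueue cache, proxy, mirror, index, back → queue [cache, proxy, mirror, index, back]
Visit cache; enqueue gate, router → queue [proxy, mirror, index, back, gate, router]
Visit proxy; enqueue front → queue [mirror, index, back, gate, router, front]
Visit mirror; enqueue sink, peer → queue [index, back, gate, router, front, sink, peer]
Visit index; enqueue ingest, core, queue → queue [back, gate, router, front, sink, peer, ingest, core, queue]
Visit back; enqueue hub, agent → queue [gate, router, front, sink, peer, ingest, core, queue, hub, agent]
Visit gate → queue [router, front, sink, peer, ingest, core, queue, hub, agent]
Visit router; enqueue leaf → queue [front, sink, peer, ingest, core, queue, hub, agent, leaf]
Visit front → queue [sink, peer, ingest, core, queue, hub, agent, leaf]
Visit sink → queue [peer, ingest, core, queue, hub, agent, leaf]
Visit peer → queue [ingest, core, queue, hub, agent, leaf]
Visit ingest → queue [core, queue, hub, agent, leaf]
Visit core; enqueue worker → queue [queue, hub, agent, leaf, worker]
Visit queue → queue [hub, agent, leaf, worker]
Visit hub → queue [agent, leaf, worker]
Visit agent → queue [leaf, worker]
Visit leaf → queue [worker]
Visit worker → queue []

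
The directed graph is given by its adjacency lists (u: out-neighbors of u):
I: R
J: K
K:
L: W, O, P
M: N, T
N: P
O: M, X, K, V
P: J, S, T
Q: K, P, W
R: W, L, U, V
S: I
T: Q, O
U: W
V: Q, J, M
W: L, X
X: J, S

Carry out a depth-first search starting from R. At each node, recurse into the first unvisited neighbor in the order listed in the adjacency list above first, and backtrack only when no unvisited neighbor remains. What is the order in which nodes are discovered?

R W L O M N P J K S I T Q X V U

Visit R
R → W
W → L
L → O
O → M
M → N
N → P
P → J
J → K
P → S
S → I
P → T
T → Q
O → X
O → V
R → U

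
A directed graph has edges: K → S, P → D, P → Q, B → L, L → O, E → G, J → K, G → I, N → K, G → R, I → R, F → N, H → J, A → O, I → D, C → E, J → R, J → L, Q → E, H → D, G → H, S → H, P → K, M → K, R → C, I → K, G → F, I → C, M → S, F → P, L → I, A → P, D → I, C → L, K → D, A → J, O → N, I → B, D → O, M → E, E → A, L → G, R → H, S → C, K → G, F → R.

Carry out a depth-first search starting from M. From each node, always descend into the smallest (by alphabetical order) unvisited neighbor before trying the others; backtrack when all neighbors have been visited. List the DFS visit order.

Visit M
M → E
E → A
A → J
J → K
K → D
D → I
I → B
B → L
L → G
G → F
F → N
F → P
P → Q
F → R
R → C
R → H
L → O
K → S

M -> E -> A -> J -> K -> D -> I -> B -> L -> G -> F -> N -> P -> Q -> R -> C -> H -> O -> S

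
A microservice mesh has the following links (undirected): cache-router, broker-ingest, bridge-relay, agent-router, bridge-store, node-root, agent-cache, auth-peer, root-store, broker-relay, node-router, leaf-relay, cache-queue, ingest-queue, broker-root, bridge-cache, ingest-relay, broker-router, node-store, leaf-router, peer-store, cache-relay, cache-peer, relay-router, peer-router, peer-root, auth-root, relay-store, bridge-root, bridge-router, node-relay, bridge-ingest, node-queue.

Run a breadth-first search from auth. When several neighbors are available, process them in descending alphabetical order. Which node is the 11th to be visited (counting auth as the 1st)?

Visit auth; enqueue root, peer → queue [root, peer]
Visit root; enqueue store, node, broker, bridge → queue [peer, store, node, broker, bridge]
Visit peer; enqueue router, cache → queue [store, node, broker, bridge, router, cache]
Visit store; enqueue relay → queue [node, broker, bridge, router, cache, relay]
Visit node; enqueue queue → queue [broker, bridge, router, cache, relay, queue]
Visit broker; enqueue ingest → queue [bridge, router, cache, relay, queue, ingest]
Visit bridge → queue [router, cache, relay, queue, ingest]
Visit router; enqueue leaf, agent → queue [cache, relay, queue, ingest, leaf, agent]
Visit cache → queue [relay, queue, ingest, leaf, agent]
Visit relay → queue [queue, ingest, leaf, agent]
Visit queue → queue [ingest, leaf, agent]
Visit ingest → queue [leaf, agent]
Visit leaf → queue [agent]
Visit agent → queue []

Visit order: auth, root, peer, store, node, broker, bridge, router, cache, relay, queue, ingest, leaf, agent

queue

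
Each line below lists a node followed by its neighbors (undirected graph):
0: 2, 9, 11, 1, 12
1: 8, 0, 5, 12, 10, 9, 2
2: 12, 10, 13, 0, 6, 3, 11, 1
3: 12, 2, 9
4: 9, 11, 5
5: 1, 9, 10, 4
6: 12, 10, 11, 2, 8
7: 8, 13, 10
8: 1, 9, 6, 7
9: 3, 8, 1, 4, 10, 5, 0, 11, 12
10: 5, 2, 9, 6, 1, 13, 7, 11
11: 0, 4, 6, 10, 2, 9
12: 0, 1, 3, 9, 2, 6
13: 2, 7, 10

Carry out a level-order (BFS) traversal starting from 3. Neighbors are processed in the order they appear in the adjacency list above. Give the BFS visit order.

Visit 3; enqueue 12, 2, 9 → queue [12, 2, 9]
Visit 12; enqueue 0, 1, 6 → queue [2, 9, 0, 1, 6]
Visit 2; enqueue 10, 13, 11 → queue [9, 0, 1, 6, 10, 13, 11]
Visit 9; enqueue 8, 4, 5 → queue [0, 1, 6, 10, 13, 11, 8, 4, 5]
Visit 0 → queue [1, 6, 10, 13, 11, 8, 4, 5]
Visit 1 → queue [6, 10, 13, 11, 8, 4, 5]
Visit 6 → queue [10, 13, 11, 8, 4, 5]
Visit 10; enqueue 7 → queue [13, 11, 8, 4, 5, 7]
Visit 13 → queue [11, 8, 4, 5, 7]
Visit 11 → queue [8, 4, 5, 7]
Visit 8 → queue [4, 5, 7]
Visit 4 → queue [5, 7]
Visit 5 → queue [7]
Visit 7 → queue []

3 -> 12 -> 2 -> 9 -> 0 -> 1 -> 6 -> 10 -> 13 -> 11 -> 8 -> 4 -> 5 -> 7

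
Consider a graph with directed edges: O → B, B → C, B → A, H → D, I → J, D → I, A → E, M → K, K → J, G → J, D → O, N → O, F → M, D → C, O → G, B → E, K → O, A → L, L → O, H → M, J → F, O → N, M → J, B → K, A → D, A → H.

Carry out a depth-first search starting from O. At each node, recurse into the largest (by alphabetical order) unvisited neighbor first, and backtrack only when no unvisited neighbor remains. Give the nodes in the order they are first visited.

Visit O
O → N
O → G
G → J
J → F
F → M
M → K
O → B
B → E
B → C
B → A
A → L
A → H
H → D
D → I

O -> N -> G -> J -> F -> M -> K -> B -> E -> C -> A -> L -> H -> D -> I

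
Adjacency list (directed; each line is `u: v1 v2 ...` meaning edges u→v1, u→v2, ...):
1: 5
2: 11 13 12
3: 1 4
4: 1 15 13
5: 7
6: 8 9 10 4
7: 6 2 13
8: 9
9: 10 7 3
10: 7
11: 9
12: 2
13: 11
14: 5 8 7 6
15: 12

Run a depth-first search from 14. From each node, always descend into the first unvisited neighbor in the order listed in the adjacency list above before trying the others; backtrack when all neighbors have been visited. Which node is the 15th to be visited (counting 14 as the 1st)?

Visit 14
14 → 5
5 → 7
7 → 6
6 → 8
8 → 9
9 → 10
9 → 3
3 → 1
3 → 4
4 → 15
15 → 12
12 → 2
2 → 11
2 → 13

Visit order: 14, 5, 7, 6, 8, 9, 10, 3, 1, 4, 15, 12, 2, 11, 13

13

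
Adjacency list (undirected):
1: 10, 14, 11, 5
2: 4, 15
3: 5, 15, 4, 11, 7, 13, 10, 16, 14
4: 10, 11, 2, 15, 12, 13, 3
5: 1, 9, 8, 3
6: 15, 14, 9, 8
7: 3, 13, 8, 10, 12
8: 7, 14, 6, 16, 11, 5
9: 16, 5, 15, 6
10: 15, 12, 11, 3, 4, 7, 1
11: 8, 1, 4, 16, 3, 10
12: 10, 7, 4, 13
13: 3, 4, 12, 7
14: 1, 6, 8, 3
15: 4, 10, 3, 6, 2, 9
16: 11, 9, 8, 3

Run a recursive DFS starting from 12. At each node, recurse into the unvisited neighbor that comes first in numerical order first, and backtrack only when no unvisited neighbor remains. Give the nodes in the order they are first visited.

Visit 12
12 → 4
4 → 2
2 → 15
15 → 3
3 → 5
5 → 1
1 → 10
10 → 7
7 → 8
8 → 6
6 → 9
9 → 16
16 → 11
6 → 14
7 → 13

12 -> 4 -> 2 -> 15 -> 3 -> 5 -> 1 -> 10 -> 7 -> 8 -> 6 -> 9 -> 16 -> 11 -> 14 -> 13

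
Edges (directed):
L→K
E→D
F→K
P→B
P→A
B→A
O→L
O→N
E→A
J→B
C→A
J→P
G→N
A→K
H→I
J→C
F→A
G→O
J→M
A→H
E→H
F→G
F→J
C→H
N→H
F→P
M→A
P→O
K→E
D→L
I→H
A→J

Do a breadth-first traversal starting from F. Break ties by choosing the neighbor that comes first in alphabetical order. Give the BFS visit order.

F, A, G, J, K, P, H, N, O, B, C, M, E, I, L, D

Visit F; enqueue A, G, J, K, P → queue [A, G, J, K, P]
Visit A; enqueue H → queue [G, J, K, P, H]
Visit G; enqueue N, O → queue [J, K, P, H, N, O]
Visit J; enqueue B, C, M → queue [K, P, H, N, O, B, C, M]
Visit K; enqueue E → queue [P, H, N, O, B, C, M, E]
Visit P → queue [H, N, O, B, C, M, E]
Visit H; enqueue I → queue [N, O, B, C, M, E, I]
Visit N → queue [O, B, C, M, E, I]
Visit O; enqueue L → queue [B, C, M, E, I, L]
Visit B → queue [C, M, E, I, L]
Visit C → queue [M, E, I, L]
Visit M → queue [E, I, L]
Visit E; enqueue D → queue [I, L, D]
Visit I → queue [L, D]
Visit L → queue [D]
Visit D → queue []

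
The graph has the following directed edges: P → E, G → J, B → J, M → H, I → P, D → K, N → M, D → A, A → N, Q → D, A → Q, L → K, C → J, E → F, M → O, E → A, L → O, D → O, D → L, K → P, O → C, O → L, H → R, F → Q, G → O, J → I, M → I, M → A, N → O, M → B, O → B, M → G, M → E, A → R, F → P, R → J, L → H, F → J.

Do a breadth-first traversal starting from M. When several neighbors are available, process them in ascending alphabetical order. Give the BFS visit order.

Visit M; enqueue A, B, E, G, H, I, O → queue [A, B, E, G, H, I, O]
Visit A; enqueue N, Q, R → queue [B, E, G, H, I, O, N, Q, R]
Visit B; enqueue J → queue [E, G, H, I, O, N, Q, R, J]
Visit E; enqueue F → queue [G, H, I, O, N, Q, R, J, F]
Visit G → queue [H, I, O, N, Q, R, J, F]
Visit H → queue [I, O, N, Q, R, J, F]
Visit I; enqueue P → queue [O, N, Q, R, J, F, P]
Visit O; enqueue C, L → queue [N, Q, R, J, F, P, C, L]
Visit N → queue [Q, R, J, F, P, C, L]
Visit Q; enqueue D → queue [R, J, F, P, C, L, D]
Visit R → queue [J, F, P, C, L, D]
Visit J → queue [F, P, C, L, D]
Visit F → queue [P, C, L, D]
Visit P → queue [C, L, D]
Visit C → queue [L, D]
Visit L; enqueue K → queue [D, K]
Visit D → queue [K]
Visit K → queue []

M → A → B → E → G → H → I → O → N → Q → R → J → F → P → C → L → D → K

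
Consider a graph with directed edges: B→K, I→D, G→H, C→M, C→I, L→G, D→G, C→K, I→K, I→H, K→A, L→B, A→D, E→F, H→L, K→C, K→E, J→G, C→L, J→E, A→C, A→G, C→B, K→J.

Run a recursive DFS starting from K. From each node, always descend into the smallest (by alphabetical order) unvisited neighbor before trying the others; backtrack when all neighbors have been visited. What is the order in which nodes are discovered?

K → A → C → B → I → D → G → H → L → M → E → F → J

Visit K
K → A
A → C
C → B
C → I
I → D
D → G
G → H
H → L
C → M
K → E
E → F
K → J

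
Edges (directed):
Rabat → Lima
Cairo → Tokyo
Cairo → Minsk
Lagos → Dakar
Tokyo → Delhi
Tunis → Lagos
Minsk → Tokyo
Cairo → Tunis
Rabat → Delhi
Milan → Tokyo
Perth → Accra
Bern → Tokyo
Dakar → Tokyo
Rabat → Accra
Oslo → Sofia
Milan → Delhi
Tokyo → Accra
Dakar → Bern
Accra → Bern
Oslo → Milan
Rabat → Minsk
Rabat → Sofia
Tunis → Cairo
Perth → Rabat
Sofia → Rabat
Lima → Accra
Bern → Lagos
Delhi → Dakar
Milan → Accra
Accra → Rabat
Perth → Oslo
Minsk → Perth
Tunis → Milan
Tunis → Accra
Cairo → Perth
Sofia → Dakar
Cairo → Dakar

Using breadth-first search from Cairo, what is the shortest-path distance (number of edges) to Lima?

3

Level 0: Cairo
Level 1: Dakar, Minsk, Perth, Tokyo, Tunis
Level 2: Accra, Bern, Delhi, Lagos, Milan, Oslo, Rabat
Level 3: Lima, Sofia
Lima first appears at level 3.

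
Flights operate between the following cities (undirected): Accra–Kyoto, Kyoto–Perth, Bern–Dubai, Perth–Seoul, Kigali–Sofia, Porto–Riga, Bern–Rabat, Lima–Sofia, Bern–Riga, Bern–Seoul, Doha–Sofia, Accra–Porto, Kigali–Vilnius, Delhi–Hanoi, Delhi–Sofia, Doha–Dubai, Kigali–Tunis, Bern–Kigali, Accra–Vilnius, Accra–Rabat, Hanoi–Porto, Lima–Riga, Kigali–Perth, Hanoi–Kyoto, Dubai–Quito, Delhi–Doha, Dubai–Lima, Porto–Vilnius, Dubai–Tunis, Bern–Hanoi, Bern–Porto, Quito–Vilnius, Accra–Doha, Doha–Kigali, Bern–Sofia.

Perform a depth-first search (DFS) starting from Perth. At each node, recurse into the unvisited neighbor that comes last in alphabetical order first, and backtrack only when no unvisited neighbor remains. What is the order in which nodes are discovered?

Perth, Seoul, Bern, Sofia, Lima, Riga, Porto, Vilnius, Quito, Dubai, Tunis, Kigali, Doha, Delhi, Hanoi, Kyoto, Accra, Rabat

Visit Perth
Perth → Seoul
Seoul → Bern
Bern → Sofia
Sofia → Lima
Lima → Riga
Riga → Porto
Porto → Vilnius
Vilnius → Quito
Quito → Dubai
Dubai → Tunis
Tunis → Kigali
Kigali → Doha
Doha → Delhi
Delhi → Hanoi
Hanoi → Kyoto
Kyoto → Accra
Accra → Rabat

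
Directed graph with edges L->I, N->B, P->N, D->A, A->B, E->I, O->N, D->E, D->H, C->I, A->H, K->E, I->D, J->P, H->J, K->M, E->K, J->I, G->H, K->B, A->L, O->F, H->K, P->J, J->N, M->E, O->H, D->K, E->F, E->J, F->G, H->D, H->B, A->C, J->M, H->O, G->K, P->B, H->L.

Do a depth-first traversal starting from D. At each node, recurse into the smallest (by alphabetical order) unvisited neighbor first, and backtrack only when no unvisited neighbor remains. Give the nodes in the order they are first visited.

D, A, B, C, I, H, J, M, E, F, G, K, N, P, L, O

Visit D
D → A
A → B
A → C
C → I
A → H
H → J
J → M
M → E
E → F
F → G
G → K
J → N
J → P
H → L
H → O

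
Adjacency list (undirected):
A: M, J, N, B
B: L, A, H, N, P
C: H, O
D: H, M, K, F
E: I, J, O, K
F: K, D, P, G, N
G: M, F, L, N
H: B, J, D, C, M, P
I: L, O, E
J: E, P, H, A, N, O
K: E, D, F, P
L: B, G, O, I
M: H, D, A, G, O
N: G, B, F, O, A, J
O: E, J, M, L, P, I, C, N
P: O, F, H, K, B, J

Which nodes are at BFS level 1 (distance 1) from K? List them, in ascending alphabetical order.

D, E, F, P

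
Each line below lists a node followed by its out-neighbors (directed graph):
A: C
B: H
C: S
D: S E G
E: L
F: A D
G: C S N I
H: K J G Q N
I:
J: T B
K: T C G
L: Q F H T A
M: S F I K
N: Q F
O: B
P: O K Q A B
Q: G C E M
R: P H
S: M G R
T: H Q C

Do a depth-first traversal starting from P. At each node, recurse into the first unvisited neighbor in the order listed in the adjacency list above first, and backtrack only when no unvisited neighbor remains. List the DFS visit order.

Visit P
P → O
O → B
B → H
H → K
K → T
T → Q
Q → G
G → C
C → S
S → M
M → F
F → A
F → D
D → E
E → L
M → I
S → R
G → N
H → J

P → O → B → H → K → T → Q → G → C → S → M → F → A → D → E → L → I → R → N → J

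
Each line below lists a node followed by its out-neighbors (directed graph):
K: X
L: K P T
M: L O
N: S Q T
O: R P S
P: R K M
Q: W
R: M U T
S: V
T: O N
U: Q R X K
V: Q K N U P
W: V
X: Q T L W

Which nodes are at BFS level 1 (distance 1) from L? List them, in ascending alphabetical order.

Level 0: L
Level 1: K, P, T
Level 2: M, N, O, R, X
Level 3: Q, S, U, W
Level 4: V

K, P, T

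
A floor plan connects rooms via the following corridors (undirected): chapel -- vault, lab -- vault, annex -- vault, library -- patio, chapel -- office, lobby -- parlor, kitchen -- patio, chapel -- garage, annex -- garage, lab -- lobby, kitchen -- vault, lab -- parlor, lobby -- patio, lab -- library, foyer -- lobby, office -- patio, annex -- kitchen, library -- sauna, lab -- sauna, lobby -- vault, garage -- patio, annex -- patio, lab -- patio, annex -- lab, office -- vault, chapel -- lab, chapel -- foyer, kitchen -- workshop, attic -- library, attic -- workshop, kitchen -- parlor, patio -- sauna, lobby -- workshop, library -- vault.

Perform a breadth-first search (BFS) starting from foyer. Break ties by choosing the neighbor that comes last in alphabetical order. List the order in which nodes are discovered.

foyer, lobby, chapel, workshop, vault, patio, parlor, lab, office, garage, kitchen, attic, library, annex, sauna

Visit foyer; enqueue lobby, chapel → queue [lobby, chapel]
Visit lobby; enqueue workshop, vault, patio, parlor, lab → queue [chapel, workshop, vault, patio, parlor, lab]
Visit chapel; enqueue office, garage → queue [workshop, vault, patio, parlor, lab, office, garage]
Visit workshop; enqueue kitchen, attic → queue [vault, patio, parlor, lab, office, garage, kitchen, attic]
Visit vault; enqueue library, annex → queue [patio, parlor, lab, office, garage, kitchen, attic, library, annex]
Visit patio; enqueue sauna → queue [parlor, lab, office, garage, kitchen, attic, library, annex, sauna]
Visit parlor → queue [lab, office, garage, kitchen, attic, library, annex, sauna]
Visit lab → queue [office, garage, kitchen, attic, library, annex, sauna]
Visit office → queue [garage, kitchen, attic, library, annex, sauna]
Visit garage → queue [kitchen, attic, library, annex, sauna]
Visit kitchen → queue [attic, library, annex, sauna]
Visit attic → queue [library, annex, sauna]
Visit library → queue [annex, sauna]
Visit annex → queue [sauna]
Visit sauna → queue []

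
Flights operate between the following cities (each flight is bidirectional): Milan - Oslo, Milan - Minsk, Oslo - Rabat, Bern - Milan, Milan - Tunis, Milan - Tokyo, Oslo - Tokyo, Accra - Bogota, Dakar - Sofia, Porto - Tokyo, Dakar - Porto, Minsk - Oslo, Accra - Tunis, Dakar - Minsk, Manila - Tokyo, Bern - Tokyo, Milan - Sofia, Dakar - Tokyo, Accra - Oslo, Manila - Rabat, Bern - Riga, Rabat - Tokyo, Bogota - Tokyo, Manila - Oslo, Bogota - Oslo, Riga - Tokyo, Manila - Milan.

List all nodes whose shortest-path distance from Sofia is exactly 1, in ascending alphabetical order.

Dakar, Milan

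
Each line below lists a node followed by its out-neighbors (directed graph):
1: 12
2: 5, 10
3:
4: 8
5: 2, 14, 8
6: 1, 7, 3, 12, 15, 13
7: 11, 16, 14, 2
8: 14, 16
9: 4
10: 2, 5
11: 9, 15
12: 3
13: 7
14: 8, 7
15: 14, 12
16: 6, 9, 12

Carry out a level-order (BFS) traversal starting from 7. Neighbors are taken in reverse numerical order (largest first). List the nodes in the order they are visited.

7 -> 16 -> 14 -> 11 -> 2 -> 12 -> 9 -> 6 -> 8 -> 15 -> 10 -> 5 -> 3 -> 4 -> 13 -> 1

Visit 7; enqueue 16, 14, 11, 2 → queue [16, 14, 11, 2]
Visit 16; enqueue 12, 9, 6 → queue [14, 11, 2, 12, 9, 6]
Visit 14; enqueue 8 → queue [11, 2, 12, 9, 6, 8]
Visit 11; enqueue 15 → queue [2, 12, 9, 6, 8, 15]
Visit 2; enqueue 10, 5 → queue [12, 9, 6, 8, 15, 10, 5]
Visit 12; enqueue 3 → queue [9, 6, 8, 15, 10, 5, 3]
Visit 9; enqueue 4 → queue [6, 8, 15, 10, 5, 3, 4]
Visit 6; enqueue 13, 1 → queue [8, 15, 10, 5, 3, 4, 13, 1]
Visit 8 → queue [15, 10, 5, 3, 4, 13, 1]
Visit 15 → queue [10, 5, 3, 4, 13, 1]
Visit 10 → queue [5, 3, 4, 13, 1]
Visit 5 → queue [3, 4, 13, 1]
Visit 3 → queue [4, 13, 1]
Visit 4 → queue [13, 1]
Visit 13 → queue [1]
Visit 1 → queue []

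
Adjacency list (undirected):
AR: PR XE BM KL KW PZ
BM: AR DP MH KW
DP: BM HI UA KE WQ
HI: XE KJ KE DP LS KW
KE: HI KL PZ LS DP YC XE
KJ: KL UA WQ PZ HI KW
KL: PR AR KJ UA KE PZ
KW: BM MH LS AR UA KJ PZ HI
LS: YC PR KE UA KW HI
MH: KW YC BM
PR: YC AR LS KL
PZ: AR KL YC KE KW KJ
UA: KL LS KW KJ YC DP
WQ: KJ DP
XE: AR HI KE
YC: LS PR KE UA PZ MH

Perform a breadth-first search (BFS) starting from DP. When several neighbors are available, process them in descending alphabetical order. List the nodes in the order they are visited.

DP, WQ, UA, KE, HI, BM, KJ, YC, LS, KW, KL, XE, PZ, MH, AR, PR

Visit DP; enqueue WQ, UA, KE, HI, BM → queue [WQ, UA, KE, HI, BM]
Visit WQ; enqueue KJ → queue [UA, KE, HI, BM, KJ]
Visit UA; enqueue YC, LS, KW, KL → queue [KE, HI, BM, KJ, YC, LS, KW, KL]
Visit KE; enqueue XE, PZ → queue [HI, BM, KJ, YC, LS, KW, KL, XE, PZ]
Visit HI → queue [BM, KJ, YC, LS, KW, KL, XE, PZ]
Visit BM; enqueue MH, AR → queue [KJ, YC, LS, KW, KL, XE, PZ, MH, AR]
Visit KJ → queue [YC, LS, KW, KL, XE, PZ, MH, AR]
Visit YC; enqueue PR → queue [LS, KW, KL, XE, PZ, MH, AR, PR]
Visit LS → queue [KW, KL, XE, PZ, MH, AR, PR]
Visit KW → queue [KL, XE, PZ, MH, AR, PR]
Visit KL → queue [XE, PZ, MH, AR, PR]
Visit XE → queue [PZ, MH, AR, PR]
Visit PZ → queue [MH, AR, PR]
Visit MH → queue [AR, PR]
Visit AR → queue [PR]
Visit PR → queue []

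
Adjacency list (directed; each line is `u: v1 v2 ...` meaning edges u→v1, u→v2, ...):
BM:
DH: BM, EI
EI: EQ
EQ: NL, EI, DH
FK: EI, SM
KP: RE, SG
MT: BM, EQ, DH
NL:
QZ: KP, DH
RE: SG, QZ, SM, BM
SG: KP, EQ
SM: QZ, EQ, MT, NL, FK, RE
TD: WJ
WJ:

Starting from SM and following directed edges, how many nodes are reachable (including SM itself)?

BFS from SM visits: SM, EQ, FK, MT, NL, QZ, RE, DH, EI, BM, KP, SG
Reachable nodes: 12 of 14 total.

12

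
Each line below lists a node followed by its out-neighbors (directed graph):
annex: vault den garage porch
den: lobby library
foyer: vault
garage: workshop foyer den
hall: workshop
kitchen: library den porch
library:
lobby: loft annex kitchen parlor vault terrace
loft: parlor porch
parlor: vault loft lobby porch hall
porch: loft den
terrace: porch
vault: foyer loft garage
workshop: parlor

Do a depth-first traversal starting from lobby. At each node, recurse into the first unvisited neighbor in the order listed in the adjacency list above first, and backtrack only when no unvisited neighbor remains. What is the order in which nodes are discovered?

Visit lobby
lobby → loft
loft → parlor
parlor → vault
vault → foyer
vault → garage
garage → workshop
garage → den
den → library
parlor → porch
parlor → hall
lobby → annex
lobby → kitchen
lobby → terrace

lobby, loft, parlor, vault, foyer, garage, workshop, den, library, porch, hall, annex, kitchen, terrace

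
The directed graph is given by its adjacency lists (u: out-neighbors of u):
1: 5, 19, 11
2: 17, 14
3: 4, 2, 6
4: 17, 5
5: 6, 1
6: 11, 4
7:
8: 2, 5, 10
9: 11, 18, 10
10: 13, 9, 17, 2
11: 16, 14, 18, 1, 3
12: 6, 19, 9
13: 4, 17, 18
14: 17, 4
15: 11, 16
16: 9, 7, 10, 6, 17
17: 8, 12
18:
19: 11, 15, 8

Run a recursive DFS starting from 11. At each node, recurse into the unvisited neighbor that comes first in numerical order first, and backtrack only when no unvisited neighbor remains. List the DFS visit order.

11, 1, 5, 6, 4, 17, 8, 2, 14, 10, 9, 18, 13, 12, 19, 15, 16, 7, 3

Visit 11
11 → 1
1 → 5
5 → 6
6 → 4
4 → 17
17 → 8
8 → 2
2 → 14
8 → 10
10 → 9
9 → 18
10 → 13
17 → 12
12 → 19
19 → 15
15 → 16
16 → 7
11 → 3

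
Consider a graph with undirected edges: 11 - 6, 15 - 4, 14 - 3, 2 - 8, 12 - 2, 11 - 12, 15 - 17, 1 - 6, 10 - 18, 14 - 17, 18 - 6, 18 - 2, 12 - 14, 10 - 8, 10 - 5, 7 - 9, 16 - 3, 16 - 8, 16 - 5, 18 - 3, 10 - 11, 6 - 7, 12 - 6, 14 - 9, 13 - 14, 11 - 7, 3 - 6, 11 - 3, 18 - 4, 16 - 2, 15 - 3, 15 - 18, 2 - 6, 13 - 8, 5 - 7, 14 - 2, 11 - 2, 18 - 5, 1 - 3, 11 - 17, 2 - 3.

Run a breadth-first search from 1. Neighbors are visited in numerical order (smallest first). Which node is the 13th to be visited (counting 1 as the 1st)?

Visit 1; enqueue 3, 6 → queue [3, 6]
Visit 3; enqueue 2, 11, 14, 15, 16, 18 → queue [6, 2, 11, 14, 15, 16, 18]
Visit 6; enqueue 7, 12 → queue [2, 11, 14, 15, 16, 18, 7, 12]
Visit 2; enqueue 8 → queue [11, 14, 15, 16, 18, 7, 12, 8]
Visit 11; enqueue 10, 17 → queue [14, 15, 16, 18, 7, 12, 8, 10, 17]
Visit 14; enqueue 9, 13 → queue [15, 16, 18, 7, 12, 8, 10, 17, 9, 13]
Visit 15; enqueue 4 → queue [16, 18, 7, 12, 8, 10, 17, 9, 13, 4]
Visit 16; enqueue 5 → queue [18, 7, 12, 8, 10, 17, 9, 13, 4, 5]
Visit 18 → queue [7, 12, 8, 10, 17, 9, 13, 4, 5]
Visit 7 → queue [12, 8, 10, 17, 9, 13, 4, 5]
Visit 12 → queue [8, 10, 17, 9, 13, 4, 5]
Visit 8 → queue [10, 17, 9, 13, 4, 5]
Visit 10 → queue [17, 9, 13, 4, 5]
Visit 17 → queue [9, 13, 4, 5]
Visit 9 → queue [13, 4, 5]
Visit 13 → queue [4, 5]
Visit 4 → queue [5]
Visit 5 → queue []

Visit order: 1, 3, 6, 2, 11, 14, 15, 16, 18, 7, 12, 8, 10, 17, 9, 13, 4, 5

10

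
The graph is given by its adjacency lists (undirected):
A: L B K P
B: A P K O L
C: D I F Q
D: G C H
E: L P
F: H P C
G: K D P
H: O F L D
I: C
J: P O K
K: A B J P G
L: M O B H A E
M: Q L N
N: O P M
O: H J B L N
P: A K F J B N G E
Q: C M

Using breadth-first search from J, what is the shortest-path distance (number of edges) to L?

2

Level 0: J
Level 1: K, O, P
Level 2: A, B, E, F, G, H, L, N
Level 3: C, D, M
Level 4: I, Q
L first appears at level 2.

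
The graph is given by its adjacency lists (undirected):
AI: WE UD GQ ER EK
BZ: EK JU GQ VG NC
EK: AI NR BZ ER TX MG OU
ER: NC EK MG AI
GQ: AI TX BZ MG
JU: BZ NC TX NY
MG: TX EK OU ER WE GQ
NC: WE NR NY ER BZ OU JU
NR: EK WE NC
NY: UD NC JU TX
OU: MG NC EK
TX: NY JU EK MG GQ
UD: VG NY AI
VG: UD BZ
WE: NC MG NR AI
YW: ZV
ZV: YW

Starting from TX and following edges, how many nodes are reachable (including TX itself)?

BFS from TX visits: TX, EK, GQ, JU, MG, NY, AI, BZ, ER, NR, OU, NC, WE, UD, VG
Reachable nodes: 15 of 17 total.

15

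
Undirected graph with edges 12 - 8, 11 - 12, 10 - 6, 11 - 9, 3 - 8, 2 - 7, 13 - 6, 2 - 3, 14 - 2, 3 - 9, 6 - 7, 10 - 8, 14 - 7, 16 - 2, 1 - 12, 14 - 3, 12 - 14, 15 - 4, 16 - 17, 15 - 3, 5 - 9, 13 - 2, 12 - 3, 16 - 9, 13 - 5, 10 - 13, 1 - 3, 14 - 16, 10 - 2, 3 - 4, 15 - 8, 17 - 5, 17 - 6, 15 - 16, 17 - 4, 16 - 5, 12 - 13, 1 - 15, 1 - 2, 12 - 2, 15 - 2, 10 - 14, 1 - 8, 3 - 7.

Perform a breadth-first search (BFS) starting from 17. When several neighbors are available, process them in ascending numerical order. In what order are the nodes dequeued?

17 → 4 → 5 → 6 → 16 → 3 → 15 → 9 → 13 → 7 → 10 → 2 → 14 → 1 → 8 → 12 → 11

Visit 17; enqueue 4, 5, 6, 16 → queue [4, 5, 6, 16]
Visit 4; enqueue 3, 15 → queue [5, 6, 16, 3, 15]
Visit 5; enqueue 9, 13 → queue [6, 16, 3, 15, 9, 13]
Visit 6; enqueue 7, 10 → queue [16, 3, 15, 9, 13, 7, 10]
Visit 16; enqueue 2, 14 → queue [3, 15, 9, 13, 7, 10, 2, 14]
Visit 3; enqueue 1, 8, 12 → queue [15, 9, 13, 7, 10, 2, 14, 1, 8, 12]
Visit 15 → queue [9, 13, 7, 10, 2, 14, 1, 8, 12]
Visit 9; enqueue 11 → queue [13, 7, 10, 2, 14, 1, 8, 12, 11]
Visit 13 → queue [7, 10, 2, 14, 1, 8, 12, 11]
Visit 7 → queue [10, 2, 14, 1, 8, 12, 11]
Visit 10 → queue [2, 14, 1, 8, 12, 11]
Visit 2 → queue [14, 1, 8, 12, 11]
Visit 14 → queue [1, 8, 12, 11]
Visit 1 → queue [8, 12, 11]
Visit 8 → queue [12, 11]
Visit 12 → queue [11]
Visit 11 → queue []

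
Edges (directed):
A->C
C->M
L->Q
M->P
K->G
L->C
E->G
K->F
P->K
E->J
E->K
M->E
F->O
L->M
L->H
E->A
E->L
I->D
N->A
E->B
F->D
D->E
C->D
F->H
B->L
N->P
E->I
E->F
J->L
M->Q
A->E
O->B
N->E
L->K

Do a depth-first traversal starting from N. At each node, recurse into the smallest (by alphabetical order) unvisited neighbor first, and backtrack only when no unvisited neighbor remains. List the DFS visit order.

Visit N
N → A
A → C
C → D
D → E
E → B
B → L
L → H
L → K
K → F
F → O
K → G
L → M
M → P
M → Q
E → I
E → J

N -> A -> C -> D -> E -> B -> L -> H -> K -> F -> O -> G -> M -> P -> Q -> I -> J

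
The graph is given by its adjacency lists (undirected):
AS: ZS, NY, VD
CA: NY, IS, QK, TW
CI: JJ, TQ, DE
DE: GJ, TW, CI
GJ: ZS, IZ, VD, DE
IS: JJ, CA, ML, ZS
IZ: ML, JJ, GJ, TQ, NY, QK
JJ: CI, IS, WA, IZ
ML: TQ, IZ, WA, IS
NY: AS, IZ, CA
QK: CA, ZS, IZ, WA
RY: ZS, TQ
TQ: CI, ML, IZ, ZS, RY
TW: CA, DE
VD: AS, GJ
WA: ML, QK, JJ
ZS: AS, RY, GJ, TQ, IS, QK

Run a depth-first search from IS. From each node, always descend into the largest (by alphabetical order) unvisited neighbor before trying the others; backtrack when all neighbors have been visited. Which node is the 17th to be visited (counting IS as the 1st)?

Visit IS
IS → ZS
ZS → TQ
TQ → RY
TQ → ML
ML → WA
WA → QK
QK → IZ
IZ → NY
NY → CA
CA → TW
TW → DE
DE → GJ
GJ → VD
VD → AS
DE → CI
CI → JJ

Visit order: IS, ZS, TQ, RY, ML, WA, QK, IZ, NY, CA, TW, DE, GJ, VD, AS, CI, JJ

JJ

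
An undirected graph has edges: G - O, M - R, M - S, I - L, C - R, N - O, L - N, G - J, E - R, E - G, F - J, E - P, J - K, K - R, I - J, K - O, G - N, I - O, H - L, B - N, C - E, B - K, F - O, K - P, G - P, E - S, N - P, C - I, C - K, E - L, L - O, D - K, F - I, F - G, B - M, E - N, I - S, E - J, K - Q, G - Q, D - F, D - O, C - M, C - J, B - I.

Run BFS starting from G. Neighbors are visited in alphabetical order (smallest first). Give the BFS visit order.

Visit G; enqueue E, F, J, N, O, P, Q → queue [E, F, J, N, O, P, Q]
Visit E; enqueue C, L, R, S → queue [F, J, N, O, P, Q, C, L, R, S]
Visit F; enqueue D, I → queue [J, N, O, P, Q, C, L, R, S, D, I]
Visit J; enqueue K → queue [N, O, P, Q, C, L, R, S, D, I, K]
Visit N; enqueue B → queue [O, P, Q, C, L, R, S, D, I, K, B]
Visit O → queue [P, Q, C, L, R, S, D, I, K, B]
Visit P → queue [Q, C, L, R, S, D, I, K, B]
Visit Q → queue [C, L, R, S, D, I, K, B]
Visit C; enqueue M → queue [L, R, S, D, I, K, B, M]
Visit L; enqueue H → queue [R, S, D, I, K, B, M, H]
Visit R → queue [S, D, I, K, B, M, H]
Visit S → queue [D, I, K, B, M, H]
Visit D → queue [I, K, B, M, H]
Visit I → queue [K, B, M, H]
Visit K → queue [B, M, H]
Visit B → queue [M, H]
Visit M → queue [H]
Visit H → queue []

G E F J N O P Q C L R S D I K B M H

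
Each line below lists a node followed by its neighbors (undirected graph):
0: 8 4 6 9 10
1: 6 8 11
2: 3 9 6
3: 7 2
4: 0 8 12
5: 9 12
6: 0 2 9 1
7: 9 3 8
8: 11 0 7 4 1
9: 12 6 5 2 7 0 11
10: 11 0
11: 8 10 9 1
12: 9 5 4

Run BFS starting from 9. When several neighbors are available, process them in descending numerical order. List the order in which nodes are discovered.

Visit 9; enqueue 12, 11, 7, 6, 5, 2, 0 → queue [12, 11, 7, 6, 5, 2, 0]
Visit 12; enqueue 4 → queue [11, 7, 6, 5, 2, 0, 4]
Visit 11; enqueue 10, 8, 1 → queue [7, 6, 5, 2, 0, 4, 10, 8, 1]
Visit 7; enqueue 3 → queue [6, 5, 2, 0, 4, 10, 8, 1, 3]
Visit 6 → queue [5, 2, 0, 4, 10, 8, 1, 3]
Visit 5 → queue [2, 0, 4, 10, 8, 1, 3]
Visit 2 → queue [0, 4, 10, 8, 1, 3]
Visit 0 → queue [4, 10, 8, 1, 3]
Visit 4 → queue [10, 8, 1, 3]
Visit 10 → queue [8, 1, 3]
Visit 8 → queue [1, 3]
Visit 1 → queue [3]
Visit 3 → queue []

9, 12, 11, 7, 6, 5, 2, 0, 4, 10, 8, 1, 3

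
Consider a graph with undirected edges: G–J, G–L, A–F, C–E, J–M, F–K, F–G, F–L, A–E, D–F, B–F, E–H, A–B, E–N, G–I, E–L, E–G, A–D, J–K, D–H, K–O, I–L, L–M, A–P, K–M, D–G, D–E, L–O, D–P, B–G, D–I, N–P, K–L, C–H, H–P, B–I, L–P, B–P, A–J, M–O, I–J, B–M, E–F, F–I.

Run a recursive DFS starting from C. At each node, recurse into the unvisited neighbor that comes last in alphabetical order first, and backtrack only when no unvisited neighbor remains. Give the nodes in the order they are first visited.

C H P N E L O M K J I G F D A B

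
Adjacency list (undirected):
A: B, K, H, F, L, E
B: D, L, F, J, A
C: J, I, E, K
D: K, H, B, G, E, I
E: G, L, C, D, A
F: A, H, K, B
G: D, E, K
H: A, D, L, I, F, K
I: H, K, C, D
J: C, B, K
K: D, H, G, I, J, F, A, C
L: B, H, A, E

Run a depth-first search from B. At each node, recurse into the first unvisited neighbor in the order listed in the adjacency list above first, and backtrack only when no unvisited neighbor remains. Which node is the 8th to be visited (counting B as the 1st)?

Visit B
B → D
D → K
K → H
H → A
A → F
A → L
L → E
E → G
E → C
C → J
C → I

Visit order: B, D, K, H, A, F, L, E, G, C, J, I

E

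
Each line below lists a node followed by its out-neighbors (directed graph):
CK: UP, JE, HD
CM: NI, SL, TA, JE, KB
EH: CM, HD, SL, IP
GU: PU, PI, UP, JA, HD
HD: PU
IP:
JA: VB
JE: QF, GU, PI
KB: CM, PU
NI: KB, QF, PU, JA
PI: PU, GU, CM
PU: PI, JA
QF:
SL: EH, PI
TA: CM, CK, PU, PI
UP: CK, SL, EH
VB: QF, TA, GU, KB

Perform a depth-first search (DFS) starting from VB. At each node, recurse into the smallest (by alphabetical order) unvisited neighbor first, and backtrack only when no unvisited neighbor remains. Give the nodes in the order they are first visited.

VB → GU → HD → PU → JA → PI → CM → JE → QF → KB → NI → SL → EH → IP → TA → CK → UP

Visit VB
VB → GU
GU → HD
HD → PU
PU → JA
PU → PI
PI → CM
CM → JE
JE → QF
CM → KB
CM → NI
CM → SL
SL → EH
EH → IP
CM → TA
TA → CK
CK → UP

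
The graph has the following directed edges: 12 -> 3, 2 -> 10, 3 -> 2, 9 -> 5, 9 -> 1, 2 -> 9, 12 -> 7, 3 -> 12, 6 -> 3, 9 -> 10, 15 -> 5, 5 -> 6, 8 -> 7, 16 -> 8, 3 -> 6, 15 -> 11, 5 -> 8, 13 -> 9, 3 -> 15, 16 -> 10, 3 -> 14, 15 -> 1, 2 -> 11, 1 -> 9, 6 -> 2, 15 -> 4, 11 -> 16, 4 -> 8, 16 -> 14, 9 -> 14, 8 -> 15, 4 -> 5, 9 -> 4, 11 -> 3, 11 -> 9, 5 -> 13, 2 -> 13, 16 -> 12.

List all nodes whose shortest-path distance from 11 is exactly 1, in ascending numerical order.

3, 9, 16

Level 0: 11
Level 1: 3, 9, 16
Level 2: 1, 2, 4, 5, 6, 8, 10, 12, 14, 15
Level 3: 7, 13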